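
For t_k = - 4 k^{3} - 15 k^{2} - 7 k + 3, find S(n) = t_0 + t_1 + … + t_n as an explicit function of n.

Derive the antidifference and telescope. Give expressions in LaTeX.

S(n) = - n^{4} - 7 n^{3} - 12 n^{2} - 3 n + 3

r(k) = (4*k**3 + 27*k**2 + 49*k + 23)/(4*k**3 + 15*k**2 + 7*k - 3) after simplifying.
Gosper form: A/B · C(k+1)/C(k) with A=1, B=1, C=k**3 + 15*k**2/4 + 7*k/4 - 3/4.
Key eq: (1)·f(k+1) = (1)·f(k) + (k**3 + 15*k**2/4 + 7*k/4 - 3/4).
Degrees (0,0,3) ⇒ d ≤ 4.
Solving with deg f ≤ 4: f(k) = k*(k**3 + 3*k**2 - 3*k - 4)/4.
Then R = B(k−1)f/C = k*(k**3 + 3*k**2 - 3*k - 4)/(4*k**3 + 15*k**2 + 7*k - 3), so s_k = R(k)·t_k = k*(-k**3 - 3*k**2 + 3*k + 4).
Δs = -4*k**3 - 15*k**2 - 7*k + 3, as required.
s_(n+1) = -n**4 - 7*n**3 - 12*n**2 - 3*n + 3 and s_(0) = 0, so S(n) = -n**4 - 7*n**3 - 12*n**2 - 3*n + 3.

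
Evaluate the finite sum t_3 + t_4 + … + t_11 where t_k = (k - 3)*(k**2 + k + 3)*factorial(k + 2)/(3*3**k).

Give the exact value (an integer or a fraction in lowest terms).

t_(k+1)/t_k = (k - 2)*(k + 3)*(k + (k + 1)**2 + 4)/(3*(k - 3)*(k**2 + k + 3)).
So A=k/3 + 1 and B=1, with C=k**3 - 2*k**2 - 9.
Set up (k/3 + 1)·f(k+1) − (1)·f(k) − (k**3 - 2*k**2 - 9) = 0.
d = 2 from the (1,0,3) case.
Coefficient equations give f(k) = 3*(k**2 - 4*k - 3).
Get s_k = R·t_k = (k**2 - 4*k - 3)*factorial(k + 2)/3**k with R(k) = B(k−1)f(k)/C(k) = 3*(k**2 - 4*k - 3)/((k - 3)*(k**2 + k + 3)).
s_(k+1) − s_k = (k - 3)*(k**2 + k + 3)*factorial(k + 2)/(3*3**k) = t_k.
Sum = s_(12) − s_(3); s_(12) = 11121510400/729, s_(3) = -80/3 ⇒ 11121529840/729.

Σ = 11121529840/729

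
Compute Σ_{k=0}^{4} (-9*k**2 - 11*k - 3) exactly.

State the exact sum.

Σ = -395

r(k) = (9*k**2 + 29*k + 23)/(9*k**2 + 11*k + 3) after simplifying.
Take A(k)=1, B(k)=1, C(k)=k**2 + 11*k/9 + 1/3.
Key eq: (1)·f(k+1) = (1)·f(k) + (k**2 + 11*k/9 + 1/3).
From deg A=0, deg B=0, deg C=2: d=3.
Solving with deg f ≤ 3: f(k) = k*(3*k**2 + k - 1)/9.
Get s_k = R·t_k = k*(-3*k**2 - k + 1) with R(k) = B(k−1)f(k)/C(k) = k*(3*k**2 + k - 1)/(9*k**2 + 11*k + 3).
Check: Δs_k = -9*k**2 - 11*k - 3. ✓
Telescoping: Σ = s_(5) − s_(0) = -395 − (0) = -395.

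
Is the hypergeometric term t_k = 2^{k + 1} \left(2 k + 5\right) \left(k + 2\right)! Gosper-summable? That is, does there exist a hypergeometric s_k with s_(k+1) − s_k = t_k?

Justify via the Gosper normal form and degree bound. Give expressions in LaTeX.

Yes. s_k = 2^{k + 1} \left(k + 2\right)!.

The ratio is 2*(k + 3)*(2*k + 7)/(2*k + 5).
So A=2*k + 6 and B=1, with C=k + 5/2.
Key eq: (2*k + 6)·f(k+1) = (1)·f(k) + (k + 5/2).
Bound: deg f ≤ 0.
Coefficient equations give f(k) = 1/2.
R(k) = B(k−1)·f(k)/C(k) = 1/(2*k + 5); s_k = R·t_k = 2**(k + 1)*factorial(k + 2).
Verify: 2**(k + 1)*(2*k + 5)*factorial(k + 2) matches t_k.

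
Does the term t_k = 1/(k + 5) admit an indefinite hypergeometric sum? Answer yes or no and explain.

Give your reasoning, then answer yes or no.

No; the coefficient equations for f are inconsistent.

Step 1: r(k) = (k + 5)/(k + 6).
Normal form (A,B,C) = (k + 5, k + 6, 1).
Key eq: (k + 5)·f(k+1) = (k + 5)·f(k) + (1).
d = 0 from the (1,1,0) case.
Generic f = c0 gives residual -1; -1 = 0 cannot hold, so t_k is not Gosper-summable.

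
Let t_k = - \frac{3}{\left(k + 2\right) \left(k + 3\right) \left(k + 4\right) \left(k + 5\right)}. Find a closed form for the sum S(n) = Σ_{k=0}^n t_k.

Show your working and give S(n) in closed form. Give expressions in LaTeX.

Ratio r(k) = (k + 2)/(k + 6).
Gosper form: A/B · C(k+1)/C(k) with A=k + 2, B=k + 6, C=1.
Need (k + 2)·f(k+1) − (k + 5)·f(k) = 1.
deg f ≤ 3 (via 1,1,0).
Solve for f: f(k) = k*(k**2 + 9*k + 26)/72 (degree 3 ≤ 3).
So s_k = (B(k−1)f/C)·t_k = (k*(k + 5)*(k**2 + 9*k + 26)/72)·t_k = k*(-k**2 - 9*k - 26)/(24*(k + 2)*(k + 3)*(k + 4)).
Check: Δs_k = -3/(k**4 + 14*k**3 + 71*k**2 + 154*k + 120). ✓
Σ_(k=0)^n t_k = s_(n+1) − s_(0) = ((-n**3 - 12*n**2 - 47*n - 36)/(24*(n**3 + 12*n**2 + 47*n + 60))) − (0), i.e. (-n**3 - 12*n**2 - 47*n - 36)/(24*(n**3 + 12*n**2 + 47*n + 60)).

S(n) = \frac{- n^{3} - 12 n^{2} - 47 n - 36}{24 \left(n^{3} + 12 n^{2} + 47 n + 60\right)}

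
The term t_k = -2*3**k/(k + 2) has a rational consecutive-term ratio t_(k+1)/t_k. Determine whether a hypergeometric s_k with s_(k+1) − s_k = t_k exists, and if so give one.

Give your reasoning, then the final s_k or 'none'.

Step 1: r(k) = 3*(k + 2)/(k + 3).
Take A(k)=3*k + 6, B(k)=k + 3, C(k)=1.
f must satisfy (3*k + 6)·f(k+1) − (k + 2)·f(k) = 1.
deg f ≤ -1 (via 1,1,0).
Negative degree bound (-1): no f exists, t_k not Gosper-summable.

no hypergeometric antidifference exists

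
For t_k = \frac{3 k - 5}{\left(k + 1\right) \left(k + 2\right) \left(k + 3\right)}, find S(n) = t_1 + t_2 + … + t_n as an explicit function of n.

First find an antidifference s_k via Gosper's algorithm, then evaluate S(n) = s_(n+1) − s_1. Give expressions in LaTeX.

S(n) = \frac{n \left(n - 4\right)}{3 \left(n^{2} + 5 n + 6\right)}

The ratio is (k + 1)*(3*k - 2)/((k + 4)*(3*k - 5)).
Gosper form: A/B · C(k+1)/C(k) with A=k + 1, B=k + 4, C=k - 5/3.
Solve (k + 1)·f(k+1) − (k + 3)·f(k) = k - 5/3.
Bound: deg f ≤ 2.
Match coefficients ⇒ f(k) = -k*(k + 9)/6.
R(k) = B(k−1)·f(k)/C(k) = -k*(k + 3)*(k + 9)/(2*(3*k - 5)); s_k = R·t_k = k*(-k - 9)/(2*(k + 1)*(k + 2)).
s_(k+1) − s_k = (3*k - 5)/(k**3 + 6*k**2 + 11*k + 6) = t_k.
s_(n+1) = (-n**2 - 11*n - 10)/(2*(n**2 + 5*n + 6)) and s_(1) = -5/6, so S(n) = n*(n - 4)/(3*(n**2 + 5*n + 6)).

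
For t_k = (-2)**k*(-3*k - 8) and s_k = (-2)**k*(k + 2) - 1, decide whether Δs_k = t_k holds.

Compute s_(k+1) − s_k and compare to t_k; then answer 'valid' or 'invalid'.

s_(k+1) = (-2)**(k + 1)*(k + 3) - 1
s_(k+1) − s_k = (-2)**k*(-3*k - 8)
(s_(k+1) − s_k) − t_k = 0

valid (s_(k+1) − s_k reduces to t_k)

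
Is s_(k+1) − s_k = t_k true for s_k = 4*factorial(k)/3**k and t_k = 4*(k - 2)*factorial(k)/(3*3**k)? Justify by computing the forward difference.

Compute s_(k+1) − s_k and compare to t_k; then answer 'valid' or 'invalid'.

s_(k+1) = 4*factorial(k + 1)/(3*3**k)
s_(k+1) − s_k = 4*(k - 2)*factorial(k)/(3*3**k)
(s_(k+1) − s_k) − t_k = 0

valid; difference matches t_k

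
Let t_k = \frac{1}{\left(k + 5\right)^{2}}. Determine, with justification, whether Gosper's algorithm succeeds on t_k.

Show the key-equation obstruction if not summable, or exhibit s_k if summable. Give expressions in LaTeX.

Ratio r(k) = (k + 5)**2/(k + 6)**2.
Gosper form: A/B · C(k+1)/C(k) with A=k**2 + 10*k + 25, B=k**2 + 12*k + 36, C=1.
Key eq: (k**2 + 10*k + 25)·f(k+1) = (k**2 + 10*k + 25)·f(k) + (1).
deg f ≤ 0 (via 2,2,0).
Generic f = c0 gives residual -1; -1 = 0 cannot hold, so t_k is not Gosper-summable.

No — key equation has no polynomial f.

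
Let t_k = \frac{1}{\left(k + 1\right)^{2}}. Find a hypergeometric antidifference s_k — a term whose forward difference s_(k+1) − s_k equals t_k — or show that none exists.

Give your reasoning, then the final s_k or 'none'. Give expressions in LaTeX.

none — t_k is not Gosper-summable

r(k) = (k + 1)**2/(k + 2)**2 after simplifying.
A = k**2 + 2*k + 1, B = k**2 + 4*k + 4, C = 1.
Key eq: (k**2 + 2*k + 1)·f(k+1) = (k**2 + 2*k + 1)·f(k) + (1).
Bound: deg f ≤ 0.
Generic f = c0 gives residual -1; -1 = 0 cannot hold, so t_k is not Gosper-summable.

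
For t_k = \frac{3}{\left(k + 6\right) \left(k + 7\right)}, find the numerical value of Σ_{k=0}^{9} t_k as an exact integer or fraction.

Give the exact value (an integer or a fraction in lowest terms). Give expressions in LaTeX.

Σ = 5/16

The ratio is (k + 6)/(k + 8).
A = k + 6, B = k + 8, C = 1.
Need (k + 6)·f(k+1) − (k + 7)·f(k) = 1.
From deg A=1, deg B=1, deg C=0: d=1.
Solving with deg f ≤ 1: f(k) = k/6.
Certificate R = B(k−1)f/C = k*(k + 7)/6 gives s_k = k/(2*(k + 6)).
Δs = 3/(k**2 + 13*k + 42), as required.
Sum = s_(10) − s_(0); s_(10) = 5/16, s_(0) = 0 ⇒ 5/16.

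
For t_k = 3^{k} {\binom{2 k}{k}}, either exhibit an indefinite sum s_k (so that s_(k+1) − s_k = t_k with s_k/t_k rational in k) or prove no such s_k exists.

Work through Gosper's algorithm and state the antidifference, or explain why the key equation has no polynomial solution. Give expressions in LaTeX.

Ratio r(k) = 6*(2*k + 1)/(k + 1).
Normal form (A,B,C) = (12*k + 6, k + 1, 1).
Solve (12*k + 6)·f(k+1) − (k)·f(k) = 1.
Bound: deg f ≤ -1.
Bound -1 < 0, so the key equation has no polynomial solution.

no hypergeometric antidifference exists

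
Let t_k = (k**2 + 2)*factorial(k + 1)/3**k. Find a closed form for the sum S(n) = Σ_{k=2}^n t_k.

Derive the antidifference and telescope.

Compute t_(k+1)/t_k: get (k + 2)*((k + 1)**2 + 2)/(3*(k**2 + 2)).
Normal form (A,B,C) = (k/3 + 2/3, 1, k**2 + 2).
Need (k/3 + 2/3)·f(k+1) − (1)·f(k) = k**2 + 2.
Bound: deg f ≤ 1.
Coefficient equations give f(k) = 3*k.
Certificate R = B(k−1)f/C = 3*k/(k**2 + 2) gives s_k = 3**(1 - k)*k*factorial(k + 1).
Verify: (k**2 + 2)*factorial(k + 1)/3**k matches t_k.
Σ_(k=2)^n t_k = s_(n+1) − s_(2) = ((n + 1)*factorial(n + 2)/3**n) − (4), i.e. -4 + n*factorial(n + 2)/3**n + factorial(n + 2)/3**n.

S(n) = -4 + n*factorial(n + 2)/3**n + factorial(n + 2)/3**n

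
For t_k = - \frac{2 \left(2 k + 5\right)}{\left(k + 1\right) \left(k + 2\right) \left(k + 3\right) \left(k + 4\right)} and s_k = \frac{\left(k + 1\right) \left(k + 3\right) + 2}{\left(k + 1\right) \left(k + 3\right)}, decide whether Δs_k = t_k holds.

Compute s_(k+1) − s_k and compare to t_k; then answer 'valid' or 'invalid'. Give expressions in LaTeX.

valid (s_(k+1) − s_k reduces to t_k)

s_(k+1) = ((k + 2)*(k + 4) + 2)/((k + 2)*(k + 4))
s_(k+1) − s_k = 2*(-2*k - 5)/(k**4 + 10*k**3 + 35*k**2 + 50*k + 24)
(s_(k+1) − s_k) − t_k = 0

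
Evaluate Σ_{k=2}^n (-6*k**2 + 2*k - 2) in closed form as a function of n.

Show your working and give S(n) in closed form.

S(n) = -2*n**3 - 2*n**2 - 2*n + 6

r(k) = (-k + 3*(k + 1)**2)/(3*k**2 - k + 1) after simplifying.
Normal form (A,B,C) = (1, 1, k**2 - k/3 + 1/3).
Set up (1)·f(k+1) − (1)·f(k) − (k**2 - k/3 + 1/3) = 0.
Bound: deg f ≤ 3.
Match coefficients ⇒ f(k) = k*(k**2 - 2*k + 2)/3.
Get s_k = R·t_k = 2*k*(-k**2 + 2*k - 2) with R(k) = B(k−1)f(k)/C(k) = k*(k**2 - 2*k + 2)/(3*k**2 - k + 1).
Δs = -6*k**2 + 2*k - 2, as required.
Σ_(k=2)^n t_k = s_(n+1) − s_(2) = (-2*n**3 - 2*n**2 - 2*n - 2) − (-8), i.e. -2*n**3 - 2*n**2 - 2*n + 6.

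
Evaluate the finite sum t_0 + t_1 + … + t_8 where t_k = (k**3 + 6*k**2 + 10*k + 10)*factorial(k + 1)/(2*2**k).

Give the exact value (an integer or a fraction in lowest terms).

Compute t_(k+1)/t_k: get (k**4 + 11*k**3 + 43*k**2 + 77*k + 54)/(2*(k**3 + 6*k**2 + 10*k + 10)).
A = k/2 + 1, B = 1, C = k**3 + 6*k**2 + 10*k + 10.
Solve (k/2 + 1)·f(k+1) − (1)·f(k) = k**3 + 6*k**2 + 10*k + 10.
Degrees (1,0,3) ⇒ d ≤ 2.
Coefficient equations give f(k) = 2*(k**2 + 4*k + 1).
So s_k = (B(k−1)f/C)·t_k = (2*(k**2 + 4*k + 1)/(k**3 + 6*k**2 + 10*k + 10))·t_k = (k**2 + 4*k + 1)*factorial(k + 1)/2**k.
Verify: (k**3 + 6*k**2 + 10*k + 10)*factorial(k + 1)/(2*2**k) matches t_k.
Telescoping: Σ = s_(9) − s_(0) = 836325 − (1) = 836324.

Σ = 836324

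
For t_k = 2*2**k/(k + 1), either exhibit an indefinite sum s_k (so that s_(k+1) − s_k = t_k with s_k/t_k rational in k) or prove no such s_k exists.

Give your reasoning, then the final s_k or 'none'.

none (Gosper's algorithm certifies no s_k)

Compute t_(k+1)/t_k: get 2*(k + 1)/(k + 2).
A = 2*k + 2, B = k + 2, C = 1.
Solve (2*k + 2)·f(k+1) − (k + 1)·f(k) = 1.
Bound: deg f ≤ -1.
Negative degree bound (-1): no f exists, t_k not Gosper-summable.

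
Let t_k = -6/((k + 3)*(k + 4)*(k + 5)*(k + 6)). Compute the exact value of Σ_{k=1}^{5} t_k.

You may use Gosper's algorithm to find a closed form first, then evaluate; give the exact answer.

Compute t_(k+1)/t_k: get (k + 3)/(k + 7).
Take A(k)=k + 3, B(k)=k + 7, C(k)=1.
Solve (k + 3)·f(k+1) − (k + 6)·f(k) = 1.
d = 3 from the (1,1,0) case.
Solving with deg f ≤ 3: f(k) = k*(k**2 + 12*k + 47)/180.
Certificate R = B(k−1)f/C = k*(k + 6)*(k**2 + 12*k + 47)/180 gives s_k = k*(-k**2 - 12*k - 47)/(30*(k + 3)*(k + 4)*(k + 5)).
s_(k+1) − s_k = -6/(k**4 + 18*k**3 + 119*k**2 + 342*k + 360) = t_k.
Evaluate s at k=6 and k=1: -31/990 and -1/60; difference -29/1980.

Σ = -29/1980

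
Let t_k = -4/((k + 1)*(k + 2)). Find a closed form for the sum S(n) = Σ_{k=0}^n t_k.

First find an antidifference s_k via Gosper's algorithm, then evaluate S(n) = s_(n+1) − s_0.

The ratio is (k + 1)/(k + 3).
So A=k + 1 and B=k + 3, with C=1.
Key eq: (k + 1)·f(k+1) = (k + 2)·f(k) + (1).
deg f ≤ 1 (via 1,1,0).
Solve for f: f(k) = k (degree 1 ≤ 1).
Certificate R = B(k−1)f/C = k*(k + 2) gives s_k = -4*k/(k + 1).
Check: Δs_k = -4/(k**2 + 3*k + 2). ✓
Telescope: S(n) = s_(n+1) − s_(0) = 4*(-n - 1)/(n + 2) − (0) = 4*(-n - 1)/(n + 2).

S(n) = 4*(-n - 1)/(n + 2)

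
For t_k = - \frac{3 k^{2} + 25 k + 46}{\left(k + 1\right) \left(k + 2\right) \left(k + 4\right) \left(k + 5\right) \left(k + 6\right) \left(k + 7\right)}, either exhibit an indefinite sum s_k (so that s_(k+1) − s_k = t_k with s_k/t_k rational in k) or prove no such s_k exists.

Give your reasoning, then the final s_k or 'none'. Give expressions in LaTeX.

t_(k+1)/t_k = (k + 1)*(k + 4)*(25*k + 3*(k + 1)**2 + 71)/((k + 3)*(k + 8)*(3*k**2 + 25*k + 46)).
Gosper form: A/B · C(k+1)/C(k) with A=k + 1, B=k + 8, C=k**3 + 34*k**2/3 + 121*k/3 + 46.
Need (k + 1)·f(k+1) − (k + 7)·f(k) = k**3 + 34*k**2/3 + 121*k/3 + 46.
Degrees (1,1,3) ⇒ d ≤ 6.
Solving with deg f ≤ 6: f(k) = k*(k + 2)*(k + 3)*(k + 5)*(k**2 + 11*k + 34)/72.
Then R = B(k−1)f/C = k*(k + 2)*(k + 5)*(k + 7)*(k**2 + 11*k + 34)/(24*(3*k**2 + 25*k + 46)), so s_k = R(k)·t_k = k*(-k**2 - 11*k - 34)/(24*(k**3 + 11*k**2 + 34*k + 24)).
s_(k+1) − s_k = (-3*k**2 - 25*k - 46)/(k**6 + 25*k**5 + 247*k**4 + 1219*k**3 + 3112*k**2 + 3796*k + 1680) = t_k.

s_k = \frac{k \left(- k^{2} - 11 k - 34\right)}{24 \left(k^{3} + 11 k^{2} + 34 k + 24\right)}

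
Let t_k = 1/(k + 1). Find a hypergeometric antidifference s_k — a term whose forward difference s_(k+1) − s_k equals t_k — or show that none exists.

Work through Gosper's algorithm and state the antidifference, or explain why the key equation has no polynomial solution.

t_(k+1)/t_k = (k + 1)/(k + 2).
Take A(k)=k + 1, B(k)=k + 2, C(k)=1.
Solve (k + 1)·f(k+1) − (k + 1)·f(k) = 1.
deg f ≤ 0 (via 1,1,0).
Write f(k) = c0. Then LHS − RHS = -1, requiring -1 = 0: contradictory. No certificate.

none (Gosper's algorithm certifies no s_k)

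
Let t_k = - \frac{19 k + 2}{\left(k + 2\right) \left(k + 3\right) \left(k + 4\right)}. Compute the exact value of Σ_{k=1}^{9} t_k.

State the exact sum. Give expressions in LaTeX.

The ratio is (k + 2)*(19*k + 21)/((k + 5)*(19*k + 2)).
Gosper form: A/B · C(k+1)/C(k) with A=k + 2, B=k + 5, C=k + 2/19.
Set up (k + 2)·f(k+1) − (k + 4)·f(k) − (k + 2/19) = 0.
d = 2 from the (1,1,1) case.
Solving with deg f ≤ 2: f(k) = k*(10*k - 7)/57.
Certificate R = B(k−1)f/C = k*(k + 4)*(10*k - 7)/(3*(19*k + 2)) gives s_k = k*(7 - 10*k)/(3*(k + 2)*(k + 3)).
Verify: (-19*k - 2)/(k**3 + 9*k**2 + 26*k + 24) matches t_k.
Evaluate s at k=10 and k=1: -155/78 and -1/12; difference -99/52.

Σ = -99/52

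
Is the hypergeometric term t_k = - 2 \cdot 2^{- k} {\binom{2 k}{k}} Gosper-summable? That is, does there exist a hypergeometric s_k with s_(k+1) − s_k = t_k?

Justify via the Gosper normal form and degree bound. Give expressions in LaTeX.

The ratio is (2*k + 1)/(k + 1).
Factor: A=2*k + 1; B=k + 1; C=1.
Key eq: (2*k + 1)·f(k+1) = (k)·f(k) + (1).
From deg A=1, deg B=1, deg C=0: d=-1.
Negative degree bound (-1): no f exists, t_k not Gosper-summable.

No. Not Gosper-summable.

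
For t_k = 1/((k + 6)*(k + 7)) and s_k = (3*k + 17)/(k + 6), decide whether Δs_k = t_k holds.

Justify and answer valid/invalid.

valid (s_(k+1) − s_k reduces to t_k)

s_(k+1) = (3*k + 20)/(k + 7)
s_(k+1) − s_k = 1/(k**2 + 13*k + 42)
(s_(k+1) − s_k) − t_k = 0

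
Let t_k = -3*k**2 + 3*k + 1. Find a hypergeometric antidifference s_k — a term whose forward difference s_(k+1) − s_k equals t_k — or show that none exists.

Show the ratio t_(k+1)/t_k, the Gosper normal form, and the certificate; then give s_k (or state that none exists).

Ratio r(k) = (3*k**2 + 3*k - 1)/(3*k**2 - 3*k - 1).
So A=1 and B=1, with C=k**2 - k - 1/3.
Solve (1)·f(k+1) − (1)·f(k) = k**2 - k - 1/3.
From deg A=0, deg B=0, deg C=2: d=3.
A polynomial solution: f(k) = k*(k**2 - 3*k + 1)/3.
Then R = B(k−1)f/C = k*(k**2 - 3*k + 1)/(3*k**2 - 3*k - 1), so s_k = R(k)·t_k = k*(-k**2 + 3*k - 1).
Check: Δs_k = -3*k**2 + 3*k + 1. ✓

s_k = k*(-k**2 + 3*k - 1)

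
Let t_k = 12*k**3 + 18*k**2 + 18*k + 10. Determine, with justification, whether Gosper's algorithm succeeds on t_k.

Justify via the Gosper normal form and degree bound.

Yes. s_k = k*(3*k**3 + 3*k + 4).

Compute t_(k+1)/t_k: get (6*k**3 + 27*k**2 + 45*k + 29)/(6*k**3 + 9*k**2 + 9*k + 5).
Take A(k)=1, B(k)=1, C(k)=k**3 + 3*k**2/2 + 3*k/2 + 5/6.
Need (1)·f(k+1) − (1)·f(k) = k**3 + 3*k**2/2 + 3*k/2 + 5/6.
Bound: deg f ≤ 4.
Match coefficients ⇒ f(k) = k*(3*k**3 + 3*k + 4)/12.
Certificate R = B(k−1)f/C = k*(3*k**3 + 3*k + 4)/(2*(6*k**3 + 9*k**2 + 9*k + 5)) gives s_k = k*(3*k**3 + 3*k + 4).
s_(k+1) − s_k = 12*k**3 + 18*k**2 + 18*k + 10 = t_k.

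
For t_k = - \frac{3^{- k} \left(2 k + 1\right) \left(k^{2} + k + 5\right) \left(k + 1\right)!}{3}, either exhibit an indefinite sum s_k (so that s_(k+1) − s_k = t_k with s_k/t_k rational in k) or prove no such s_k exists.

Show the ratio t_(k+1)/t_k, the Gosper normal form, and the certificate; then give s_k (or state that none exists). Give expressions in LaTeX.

r(k) = (k + 2)*(2*k + 3)*(k + (k + 1)**2 + 6)/(3*(2*k + 1)*(k**2 + k + 5)) after simplifying.
Factor: A=k/3 + 2/3; B=1; C=k**3 + 3*k**2/2 + 11*k/2 + 5/2.
f must satisfy (k/3 + 2/3)·f(k+1) − (1)·f(k) = k**3 + 3*k**2/2 + 11*k/2 + 5/2.
d = 2 from the (1,0,3) case.
A polynomial solution: f(k) = 3*(2*k**2 + k + 1)/2.
Certificate R = B(k−1)f/C = 3*(2*k**2 + k + 1)/((2*k + 1)*(k**2 + k + 5)) gives s_k = -(2*k**2 + k + 1)*factorial(k + 1)/3**k.
Check: Δs_k = -(2*k + 1)*(k**2 + k + 5)*factorial(k + 1)/(3*3**k). ✓

s_k = - 3^{- k} \left(2 k^{2} + k + 1\right) \left(k + 1\right)!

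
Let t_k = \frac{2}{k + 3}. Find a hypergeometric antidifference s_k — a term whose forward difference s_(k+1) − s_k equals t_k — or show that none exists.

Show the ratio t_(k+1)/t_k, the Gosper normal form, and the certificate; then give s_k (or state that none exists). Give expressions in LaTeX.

Compute t_(k+1)/t_k: get (k + 3)/(k + 4).
So A=k + 3 and B=k + 4, with C=1.
Key eq: (k + 3)·f(k+1) = (k + 3)·f(k) + (1).
Bound: deg f ≤ 0.
Write f(k) = c0. Then LHS − RHS = -1, requiring -1 = 0: contradictory. No certificate.

none (Gosper's algorithm certifies no s_k)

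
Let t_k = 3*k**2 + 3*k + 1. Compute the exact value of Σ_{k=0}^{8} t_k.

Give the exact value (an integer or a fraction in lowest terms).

Σ = 729

t_(k+1)/t_k = (3*k**2 + 9*k + 7)/(3*k**2 + 3*k + 1).
So A=1 and B=1, with C=k**2 + k + 1/3.
Need (1)·f(k+1) − (1)·f(k) = k**2 + k + 1/3.
From deg A=0, deg B=0, deg C=2: d=3.
Coefficient equations give f(k) = k**3/3.
Get s_k = R·t_k = k**3 with R(k) = B(k−1)f(k)/C(k) = k**3/(3*k**2 + 3*k + 1).
Δs = -k**3 + (k + 1)**3, as required.
Evaluate s at k=9 and k=0: 729 and 0; difference 729.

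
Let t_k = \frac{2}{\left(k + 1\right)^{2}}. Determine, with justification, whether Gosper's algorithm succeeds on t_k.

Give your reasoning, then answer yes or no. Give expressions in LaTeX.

No. Not Gosper-summable.

t_(k+1)/t_k = (k + 1)**2/(k + 2)**2.
A = k**2 + 2*k + 1, B = k**2 + 4*k + 4, C = 1.
Set up (k**2 + 2*k + 1)·f(k+1) − (k**2 + 2*k + 1)·f(k) − (1) = 0.
d = 0 from the (2,2,0) case.
Generic f = c0 gives residual -1; -1 = 0 cannot hold, so t_k is not Gosper-summable.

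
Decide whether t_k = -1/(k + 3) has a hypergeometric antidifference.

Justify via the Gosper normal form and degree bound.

No. Not Gosper-summable.

Ratio r(k) = (k + 3)/(k + 4).
Factor: A=k + 3; B=k + 4; C=1.
Key eq: (k + 3)·f(k+1) = (k + 3)·f(k) + (1).
d = 0 from the (1,1,0) case.
Write f(k) = c0. Then LHS − RHS = -1, requiring -1 = 0: contradictory. No certificate.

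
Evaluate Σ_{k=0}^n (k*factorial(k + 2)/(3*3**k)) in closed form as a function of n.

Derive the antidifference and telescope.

r(k) = (k + 1)*(k + 3)/(3*k) after simplifying.
Normal form (A,B,C) = (k/3 + 1, 1, k).
Key eq: (k/3 + 1)·f(k+1) = (1)·f(k) + (k).
d = 0 from the (1,0,1) case.
Solve for f: f(k) = 3 (degree 0 ≤ 0).
Get s_k = R·t_k = factorial(k + 2)/3**k with R(k) = B(k−1)f(k)/C(k) = 3/k.
Verify: k*factorial(k + 2)/(3*3**k) matches t_k.
Telescope: S(n) = s_(n+1) − s_(0) = 3**(-n - 1)*factorial(n + 3) − (2) = -2 + factorial(n + 3)/(3*3**n).

S(n) = -2 + factorial(n + 3)/(3*3**n)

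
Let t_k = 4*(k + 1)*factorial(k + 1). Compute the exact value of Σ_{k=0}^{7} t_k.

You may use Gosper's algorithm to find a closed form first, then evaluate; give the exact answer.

Σ = 1451516

Step 1: r(k) = (k + 2)**2/(k + 1).
Normal form (A,B,C) = (k + 2, 1, k + 1).
Need (k + 2)·f(k+1) − (1)·f(k) = k + 1.
d = 0 from the (1,0,1) case.
Solve for f: f(k) = 1 (degree 0 ≤ 0).
Certificate R = B(k−1)f/C = 1/(k + 1) gives s_k = 4*factorial(k + 1).
Δs = 4*(k + 1)*factorial(k + 1), as required.
Telescoping: Σ = s_(8) − s_(0) = 1451520 − (4) = 1451516.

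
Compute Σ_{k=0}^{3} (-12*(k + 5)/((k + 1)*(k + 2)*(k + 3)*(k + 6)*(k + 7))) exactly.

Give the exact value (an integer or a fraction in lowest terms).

Ratio r(k) = (k + 1)*(k + 6)**2/((k + 4)*(k + 5)*(k + 8)).
Gosper form: A/B · C(k+1)/C(k) with A=k + 1, B=k + 8, C=k**3 + 14*k**2 + 65*k + 100.
Need (k + 1)·f(k+1) − (k + 7)·f(k) = k**3 + 14*k**2 + 65*k + 100.
d = 6 from the (1,1,3) case.
Solve for f: f(k) = k*(k + 3)*(k + 4)**2*(k + 5)**2/36 (degree 6 ≤ 6).
Then R = B(k−1)f/C = k*(k + 3)*(k + 4)*(k + 7)/36, so s_k = R(k)·t_k = k*(-k**2 - 9*k - 20)/(3*(k**3 + 9*k**2 + 20*k + 12)).
Check: Δs_k = 12*(-k - 5)/(k**5 + 19*k**4 + 131*k**3 + 401*k**2 + 540*k + 252). ✓
Evaluate s at k=4 and k=0: -8/25 and 0; difference -8/25.

Σ = -8/25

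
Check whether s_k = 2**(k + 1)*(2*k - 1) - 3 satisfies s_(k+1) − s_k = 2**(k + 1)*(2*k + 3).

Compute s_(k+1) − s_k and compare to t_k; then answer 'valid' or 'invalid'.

Valid — Δs_k = t_k.

s_(k+1) = 2**(k + 2)*(2*k + 1) - 3
s_(k+1) − s_k = 2**(k + 1)*(2*k + 3)
(s_(k+1) − s_k) − t_k = 0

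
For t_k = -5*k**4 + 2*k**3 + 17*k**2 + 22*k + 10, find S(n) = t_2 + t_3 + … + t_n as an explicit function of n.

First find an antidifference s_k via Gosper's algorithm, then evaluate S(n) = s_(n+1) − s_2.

Ratio r(k) = (5*k**4 + 18*k**3 + 7*k**2 - 42*k - 46)/(5*k**4 - 2*k**3 - 17*k**2 - 22*k - 10).
Gosper form: A/B · C(k+1)/C(k) with A=1, B=1, C=k**4 - 2*k**3/5 - 17*k**2/5 - 22*k/5 - 2.
Need (1)·f(k+1) − (1)·f(k) = k**4 - 2*k**3/5 - 17*k**2/5 - 22*k/5 - 2.
d = 5 from the (0,0,4) case.
Solve for f: f(k) = k*(k**4 - 3*k**3 - 3*k**2 - 3*k - 2)/5 (degree 5 ≤ 5).
So s_k = (B(k−1)f/C)·t_k = (k*(k**4 - 3*k**3 - 3*k**2 - 3*k - 2)/(5*k**4 - 2*k**3 - 17*k**2 - 22*k - 10))·t_k = k*(-k**4 + 3*k**3 + 3*k**2 + 3*k + 2).
Check: Δs_k = -5*k**4 + 2*k**3 + 17*k**2 + 22*k + 10. ✓
Evaluate: s_(n+1) = -n**5 - 2*n**4 + 5*n**3 + 20*n**2 + 24*n + 10; subtract s_(2) = 56 ⇒ S(n) = -n**5 - 2*n**4 + 5*n**3 + 20*n**2 + 24*n - 46.

S(n) = -n**5 - 2*n**4 + 5*n**3 + 20*n**2 + 24*n - 46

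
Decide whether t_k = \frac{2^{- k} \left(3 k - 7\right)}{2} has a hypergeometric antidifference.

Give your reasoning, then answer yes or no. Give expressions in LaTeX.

Compute t_(k+1)/t_k: get (3*k - 4)/(2*(3*k - 7)).
Gosper form: A/B · C(k+1)/C(k) with A=1/2, B=1, C=k - 7/3.
Solve (1/2)·f(k+1) − (1)·f(k) = k - 7/3.
Degrees (0,0,1) ⇒ d ≤ 1.
Match coefficients ⇒ f(k) = -2*(3*k - 4)/3.
R(k) = B(k−1)·f(k)/C(k) = -2*(3*k - 4)/(3*k - 7); s_k = R·t_k = (4 - 3*k)/2**k.
s_(k+1) − s_k = (3*k - 7)/(2*2**k) = t_k.

Yes. s_k = 2^{- k} \left(4 - 3 k\right).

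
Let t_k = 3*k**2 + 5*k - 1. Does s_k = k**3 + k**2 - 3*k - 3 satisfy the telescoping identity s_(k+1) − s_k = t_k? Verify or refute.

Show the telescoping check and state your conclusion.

s_(k+1) = k**3 + 4*k**2 + 2*k - 4
s_(k+1) − s_k = 3*k**2 + 5*k - 1
(s_(k+1) − s_k) − t_k = 0

Valid — Δs_k = t_k.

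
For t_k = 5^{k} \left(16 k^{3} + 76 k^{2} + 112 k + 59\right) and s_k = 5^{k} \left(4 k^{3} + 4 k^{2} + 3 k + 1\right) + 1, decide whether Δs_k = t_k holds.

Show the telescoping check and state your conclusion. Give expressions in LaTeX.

s_(k+1) = 5**(k + 1)*(3*k + 4*(k + 1)**3 + 4*(k + 1)**2 + 4) + 1
s_(k+1) − s_k = 5**k*(16*k**3 + 76*k**2 + 112*k + 59)
(s_(k+1) − s_k) − t_k = 0

Valid: the claim telescopes to t_k.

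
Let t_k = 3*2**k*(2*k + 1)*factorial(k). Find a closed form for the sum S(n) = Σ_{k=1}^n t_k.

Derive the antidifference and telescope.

r(k) = 2*(k + 1)*(2*k + 3)/(2*k + 1) after simplifying.
Normal form (A,B,C) = (2*k + 2, 1, k + 1/2).
Key eq: (2*k + 2)·f(k+1) = (1)·f(k) + (k + 1/2).
deg f ≤ 0 (via 1,0,1).
Match coefficients ⇒ f(k) = 1/2.
R(k) = B(k−1)·f(k)/C(k) = 1/(2*k + 1); s_k = R·t_k = 3*2**k*factorial(k).
s_(k+1) − s_k = 3*2**k*(2*k + 1)*factorial(k) = t_k.
Σ_(k=1)^n t_k = s_(n+1) − s_(1) = (6*2**n*factorial(n + 1)) − (6), i.e. 6*2**n*factorial(n + 1) - 6.

S(n) = 6*2**n*factorial(n + 1) - 6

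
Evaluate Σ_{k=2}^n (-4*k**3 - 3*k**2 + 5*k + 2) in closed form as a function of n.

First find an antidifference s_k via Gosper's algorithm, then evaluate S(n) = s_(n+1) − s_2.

S(n) = n*(-n**3 - 3*n**2 + 4)

Compute t_(k+1)/t_k: get k*(4*k**2 + 15*k + 13)/(4*k**3 + 3*k**2 - 5*k - 2).
Take A(k)=1, B(k)=1, C(k)=k**3 + 3*k**2/4 - 5*k/4 - 1/2.
Key eq: (1)·f(k+1) = (1)·f(k) + (k**3 + 3*k**2/4 - 5*k/4 - 1/2).
Degrees (0,0,3) ⇒ d ≤ 4.
Match coefficients ⇒ f(k) = k*(k**3 - k**2 - 3*k + 1)/4.
R(k) = B(k−1)·f(k)/C(k) = k*(k**3 - k**2 - 3*k + 1)/((k - 1)*(4*k**2 + 7*k + 2)); s_k = R·t_k = k*(-k**3 + k**2 + 3*k - 1).
Check: Δs_k = -4*k**3 - 3*k**2 + 5*k + 2. ✓
Telescope: S(n) = s_(n+1) − s_(2) = -n**4 - 3*n**3 + 4*n + 2 − (2) = n*(-n**3 - 3*n**2 + 4).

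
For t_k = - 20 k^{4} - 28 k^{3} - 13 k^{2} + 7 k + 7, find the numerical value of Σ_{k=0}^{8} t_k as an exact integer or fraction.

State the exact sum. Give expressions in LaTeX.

t_(k+1)/t_k = (20*k**4 + 108*k**3 + 217*k**2 + 183*k + 47)/(20*k**4 + 28*k**3 + 13*k**2 - 7*k - 7).
Factor: A=1; B=1; C=k**4 + 7*k**3/5 + 13*k**2/20 - 7*k/20 - 7/20.
Key eq: (1)·f(k+1) = (1)·f(k) + (k**4 + 7*k**3/5 + 13*k**2/20 - 7*k/20 - 7/20).
deg f ≤ 5 (via 0,0,4).
Match coefficients ⇒ f(k) = k*(k**2 - k - 1)*(4*k**2 + k + 2)/20.
Then R = B(k−1)f/C = k*(k**2 - k - 1)*(4*k**2 + k + 2)/(20*k**4 + 28*k**3 + 13*k**2 - 7*k - 7), so s_k = R(k)·t_k = k*(-4*k**4 + 3*k**3 + 3*k**2 + 3*k + 2).
Check: Δs_k = -20*k**4 - 28*k**3 - 13*k**2 + 7*k + 7. ✓
Evaluate s at k=9 and k=0: -214065 and 0; difference -214065.

Σ = -214065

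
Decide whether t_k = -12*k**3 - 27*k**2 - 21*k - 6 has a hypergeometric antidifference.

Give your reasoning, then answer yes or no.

Ratio r(k) = (4*k**3 + 21*k**2 + 37*k + 22)/(4*k**3 + 9*k**2 + 7*k + 2).
Take A(k)=1, B(k)=1, C(k)=k**3 + 9*k**2/4 + 7*k/4 + 1/2.
Need (1)·f(k+1) − (1)·f(k) = k**3 + 9*k**2/4 + 7*k/4 + 1/2.
Bound: deg f ≤ 4.
Coefficient equations give f(k) = k**3*(k + 1)/4.
Then R = B(k−1)f/C = k**3/(4*k**2 + 5*k + 2), so s_k = R(k)·t_k = 3*k**3*(-k - 1).
Verify: -12*k**3 - 27*k**2 - 21*k - 6 matches t_k.

Yes. s_k = 3*k**3*(-k - 1).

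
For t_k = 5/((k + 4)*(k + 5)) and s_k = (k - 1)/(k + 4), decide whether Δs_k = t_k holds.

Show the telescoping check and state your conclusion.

Valid — Δs_k = t_k.

s_(k+1) = k/(k + 5)
s_(k+1) − s_k = 5/(k**2 + 9*k + 20)
(s_(k+1) − s_k) − t_k = 0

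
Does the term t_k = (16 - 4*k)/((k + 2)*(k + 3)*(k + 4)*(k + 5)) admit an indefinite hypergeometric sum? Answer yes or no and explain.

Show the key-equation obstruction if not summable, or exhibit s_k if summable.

Yes. s_k = k*(k**2 + 9*k + 38)/(6*(k + 2)*(k + 3)*(k + 4)).

Ratio r(k) = (k - 3)*(k + 2)/((k - 4)*(k + 6)).
Normal form (A,B,C) = (k + 2, k + 6, k - 4).
Solve (k + 2)·f(k+1) − (k + 5)·f(k) = k - 4.
deg f ≤ 3 (via 1,1,1).
A polynomial solution: f(k) = -k*(k**2 + 9*k + 38)/24.
R(k) = B(k−1)·f(k)/C(k) = -k*(k + 5)*(k**2 + 9*k + 38)/(24*(k - 4)); s_k = R·t_k = k*(k**2 + 9*k + 38)/(6*(k + 2)*(k + 3)*(k + 4)).
Verify: 4*(4 - k)/(k**4 + 14*k**3 + 71*k**2 + 154*k + 120) matches t_k.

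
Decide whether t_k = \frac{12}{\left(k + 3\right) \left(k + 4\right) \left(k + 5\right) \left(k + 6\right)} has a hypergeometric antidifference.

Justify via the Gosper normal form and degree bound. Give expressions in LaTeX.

Step 1: r(k) = (k + 3)/(k + 7).
So A=k + 3 and B=k + 7, with C=1.
f must satisfy (k + 3)·f(k+1) − (k + 6)·f(k) = 1.
d = 3 from the (1,1,0) case.
Solving with deg f ≤ 3: f(k) = k*(k**2 + 12*k + 47)/180.
Get s_k = R·t_k = k*(k**2 + 12*k + 47)/(15*(k + 3)*(k + 4)*(k + 5)) with R(k) = B(k−1)f(k)/C(k) = k*(k + 6)*(k**2 + 12*k + 47)/180.
Check: Δs_k = 12/(k**4 + 18*k**3 + 119*k**2 + 342*k + 360). ✓

Yes. s_k = \frac{k \left(k^{2} + 12 k + 47\right)}{15 \left(k + 3\right) \left(k + 4\right) \left(k + 5\right)}.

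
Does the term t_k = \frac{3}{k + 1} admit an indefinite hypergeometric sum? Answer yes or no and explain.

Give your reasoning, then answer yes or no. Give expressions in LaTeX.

No — key equation has no polynomial f.

Ratio r(k) = (k + 1)/(k + 2).
Take A(k)=k + 1, B(k)=k + 2, C(k)=1.
f must satisfy (k + 1)·f(k+1) − (k + 1)·f(k) = 1.
Degrees (1,1,0) ⇒ d ≤ 0.
Generic f = c0 gives residual -1; -1 = 0 cannot hold, so t_k is not Gosper-summable.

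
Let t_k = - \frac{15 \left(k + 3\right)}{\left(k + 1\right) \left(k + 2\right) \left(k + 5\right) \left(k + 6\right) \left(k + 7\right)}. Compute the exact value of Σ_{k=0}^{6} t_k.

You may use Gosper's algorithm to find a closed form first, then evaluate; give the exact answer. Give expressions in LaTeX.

Σ = -203/1248

The ratio is (k + 1)*(k + 4)*(k + 5)/((k + 3)**2*(k + 8)).
Take A(k)=k + 1, B(k)=k + 8, C(k)=k**3 + 10*k**2 + 33*k + 36.
Need (k + 1)·f(k+1) − (k + 7)·f(k) = k**3 + 10*k**2 + 33*k + 36.
Bound: deg f ≤ 6.
A polynomial solution: f(k) = k*(k + 2)*(k + 3)*(k + 4)*(k**2 + 12*k + 41)/90.
Get s_k = R·t_k = k*(-k**2 - 12*k - 41)/(6*(k**3 + 12*k**2 + 41*k + 30)) with R(k) = B(k−1)f(k)/C(k) = k*(k + 2)*(k + 7)*(k**2 + 12*k + 41)/(90*(k + 3)).
Δs = 15*(-k - 3)/(k**5 + 21*k**4 + 163*k**3 + 567*k**2 + 844*k + 420), as required.
Telescoping: Σ = s_(7) − s_(0) = -203/1248 − (0) = -203/1248.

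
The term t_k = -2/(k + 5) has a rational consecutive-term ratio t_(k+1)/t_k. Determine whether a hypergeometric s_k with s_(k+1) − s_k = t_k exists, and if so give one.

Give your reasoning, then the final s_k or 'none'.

none (Gosper's algorithm certifies no s_k)

r(k) = (k + 5)/(k + 6) after simplifying.
Factor: A=k + 5; B=k + 6; C=1.
Need (k + 5)·f(k+1) − (k + 5)·f(k) = 1.
Degrees (1,1,0) ⇒ d ≤ 0.
Generic f = c0 gives residual -1; -1 = 0 cannot hold, so t_k is not Gosper-summable.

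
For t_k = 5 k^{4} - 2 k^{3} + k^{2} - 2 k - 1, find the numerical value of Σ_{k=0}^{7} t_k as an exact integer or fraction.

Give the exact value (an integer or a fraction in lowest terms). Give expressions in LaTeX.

Σ = 21888

Ratio r(k) = (5*k**4 + 18*k**3 + 25*k**2 + 14*k + 1)/(5*k**4 - 2*k**3 + k**2 - 2*k - 1).
Factor: A=1; B=1; C=k**4 - 2*k**3/5 + k**2/5 - 2*k/5 - 1/5.
Key eq: (1)·f(k+1) = (1)·f(k) + (k**4 - 2*k**3/5 + k**2/5 - 2*k/5 - 1/5).
Degrees (0,0,4) ⇒ d ≤ 5.
Solving with deg f ≤ 5: f(k) = k**2*(k - 2)*(k**2 - k + 1)/5.
Get s_k = R·t_k = k**2*(k**3 - 3*k**2 + 3*k - 2) with R(k) = B(k−1)f(k)/C(k) = k**2*(k - 2)*(k**2 - k + 1)/(5*k**4 - 2*k**3 + k**2 - 2*k - 1).
Check: Δs_k = 5*k**4 - 2*k**3 + k**2 - 2*k - 1. ✓
Sum = s_(8) − s_(0); s_(8) = 21888, s_(0) = 0 ⇒ 21888.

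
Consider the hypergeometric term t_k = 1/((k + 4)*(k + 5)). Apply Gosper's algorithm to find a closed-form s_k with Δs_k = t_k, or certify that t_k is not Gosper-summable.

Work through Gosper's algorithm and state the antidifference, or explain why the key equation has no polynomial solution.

Step 1: r(k) = (k + 4)/(k + 6).
Factor: A=k + 4; B=k + 6; C=1.
f must satisfy (k + 4)·f(k+1) − (k + 5)·f(k) = 1.
Degrees (1,1,0) ⇒ d ≤ 1.
A polynomial solution: f(k) = k/4.
Certificate R = B(k−1)f/C = k*(k + 5)/4 gives s_k = k/(4*(k + 4)).
Check: Δs_k = 1/(k**2 + 9*k + 20). ✓

s_k = k/(4*(k + 4))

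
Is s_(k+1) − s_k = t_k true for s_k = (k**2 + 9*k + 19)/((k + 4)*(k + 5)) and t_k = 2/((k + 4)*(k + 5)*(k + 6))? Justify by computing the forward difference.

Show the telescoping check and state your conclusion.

s_(k+1) = (9*k + (k + 1)**2 + 28)/((k + 5)*(k + 6))
s_(k+1) − s_k = 2/(k**3 + 15*k**2 + 74*k + 120)
(s_(k+1) − s_k) − t_k = 0

Valid: the claim telescopes to t_k.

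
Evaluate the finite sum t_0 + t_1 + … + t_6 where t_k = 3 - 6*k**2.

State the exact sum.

Σ = -525

Ratio r(k) = (2*(k + 1)**2 - 1)/(2*k**2 - 1).
Take A(k)=1, B(k)=1, C(k)=k**2 - 1/2.
f must satisfy (1)·f(k+1) − (1)·f(k) = k**2 - 1/2.
Bound: deg f ≤ 3.
Coefficient equations give f(k) = k*(k - 2)*(2*k + 1)/6.
Get s_k = R·t_k = k*(-2*k**2 + 3*k + 2) with R(k) = B(k−1)f(k)/C(k) = k*(k - 2)*(2*k + 1)/(3*(2*k**2 - 1)).
Check: Δs_k = 3 - 6*k**2. ✓
Σ_(k=0)^(6) t_k = s_(7) − s_(0) = -525 − (0) = -525.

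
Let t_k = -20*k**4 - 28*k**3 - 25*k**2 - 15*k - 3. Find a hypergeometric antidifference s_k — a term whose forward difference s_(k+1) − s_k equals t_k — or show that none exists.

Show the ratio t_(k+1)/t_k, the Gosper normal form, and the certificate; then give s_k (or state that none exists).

Compute t_(k+1)/t_k: get (20*k**4 + 108*k**3 + 229*k**2 + 229*k + 91)/(20*k**4 + 28*k**3 + 25*k**2 + 15*k + 3).
So A=1 and B=1, with C=k**4 + 7*k**3/5 + 5*k**2/4 + 3*k/4 + 3/20.
Key eq: (1)·f(k+1) = (1)·f(k) + (k**4 + 7*k**3/5 + 5*k**2/4 + 3*k/4 + 3/20).
d = 5 from the (0,0,4) case.
A polynomial solution: f(k) = k*(4*k**4 - 3*k**3 + k**2 + 2*k - 1)/20.
Certificate R = B(k−1)f/C = k*(4*k**4 - 3*k**3 + k**2 + 2*k - 1)/(20*k**4 + 28*k**3 + 25*k**2 + 15*k + 3) gives s_k = k*(-4*k**4 + 3*k**3 - k**2 - 2*k + 1).
Δs = -20*k**4 - 28*k**3 - 25*k**2 - 15*k - 3, as required.

s_k = k*(-4*k**4 + 3*k**3 - k**2 - 2*k + 1)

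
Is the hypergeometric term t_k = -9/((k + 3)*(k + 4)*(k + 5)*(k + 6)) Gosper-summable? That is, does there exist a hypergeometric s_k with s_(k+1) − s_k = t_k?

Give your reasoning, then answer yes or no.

Yes. s_k = k*(-k**2 - 12*k - 47)/(20*(k + 3)*(k + 4)*(k + 5)).

Compute t_(k+1)/t_k: get (k + 3)/(k + 7).
Gosper form: A/B · C(k+1)/C(k) with A=k + 3, B=k + 7, C=1.
Set up (k + 3)·f(k+1) − (k + 6)·f(k) − (1) = 0.
d = 3 from the (1,1,0) case.
Solving with deg f ≤ 3: f(k) = k*(k**2 + 12*k + 47)/180.
So s_k = (B(k−1)f/C)·t_k = (k*(k + 6)*(k**2 + 12*k + 47)/180)·t_k = k*(-k**2 - 12*k - 47)/(20*(k + 3)*(k + 4)*(k + 5)).
Verify: -9/(k**4 + 18*k**3 + 119*k**2 + 342*k + 360) matches t_k.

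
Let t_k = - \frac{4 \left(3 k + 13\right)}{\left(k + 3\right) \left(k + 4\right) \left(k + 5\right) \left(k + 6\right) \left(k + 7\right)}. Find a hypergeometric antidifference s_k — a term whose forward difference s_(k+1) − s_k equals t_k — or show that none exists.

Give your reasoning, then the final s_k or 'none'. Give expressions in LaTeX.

s_k = \frac{2 k \left(- k^{2} - 14 k - 63\right)}{45 \left(k^{3} + 14 k^{2} + 63 k + 90\right)}

r(k) = (k + 3)*(3*k + 16)/((k + 8)*(3*k + 13)) after simplifying.
So A=k + 3 and B=k + 8, with C=k + 13/3.
f must satisfy (k + 3)·f(k+1) − (k + 7)·f(k) = k + 13/3.
Bound: deg f ≤ 4.
A polynomial solution: f(k) = k*(k + 4)*(k**2 + 14*k + 63)/270.
Get s_k = R·t_k = 2*k*(-k**2 - 14*k - 63)/(45*(k**3 + 14*k**2 + 63*k + 90)) with R(k) = B(k−1)f(k)/C(k) = k*(k + 4)*(k + 7)*(k**2 + 14*k + 63)/(90*(3*k + 13)).
s_(k+1) − s_k = 4*(-3*k - 13)/(k**5 + 25*k**4 + 245*k**3 + 1175*k**2 + 2754*k + 2520) = t_k.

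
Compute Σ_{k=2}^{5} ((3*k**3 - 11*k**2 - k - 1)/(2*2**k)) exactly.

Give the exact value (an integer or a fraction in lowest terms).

Ratio r(k) = (3*k**3/2 - k**2 - 7*k - 5)/(3*k**3 - 11*k**2 - k - 1).
Gosper form: A/B · C(k+1)/C(k) with A=1/2, B=1, C=k**3 - 11*k**2/3 - k/3 - 1/3.
Need (1/2)·f(k+1) − (1)·f(k) = k**3 - 11*k**2/3 - k/3 - 1/3.
From deg A=0, deg B=0, deg C=3: d=3.
Match coefficients ⇒ f(k) = -2*(3*k**3 - 2*k**2 + 4*k + 4)/3.
Then R = B(k−1)f/C = -2*(3*k**3 - 2*k**2 + 4*k + 4)/(3*k**3 - 11*k**2 - k - 1), so s_k = R(k)·t_k = (-3*k**3 + 2*k**2 - 4*k - 4)/2**k.
Check: Δs_k = (3*k**3 - 11*k**2 - k - 1)/(2*2**k). ✓
Σ_(k=2)^(5) t_k = s_(6) − s_(2) = -151/16 − (-7) = -39/16.

Σ = -39/16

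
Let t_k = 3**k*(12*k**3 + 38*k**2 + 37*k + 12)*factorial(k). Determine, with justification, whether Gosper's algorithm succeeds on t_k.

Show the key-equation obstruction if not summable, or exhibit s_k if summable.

Ratio r(k) = 3*(12*k**4 + 86*k**3 + 223*k**2 + 248*k + 99)/(12*k**3 + 38*k**2 + 37*k + 12).
Normal form (A,B,C) = (3*k + 3, 1, k**3 + 19*k**2/6 + 37*k/12 + 1).
Key eq: (3*k + 3)·f(k+1) = (1)·f(k) + (k**3 + 19*k**2/6 + 37*k/12 + 1).
Bound: deg f ≤ 2.
Match coefficients ⇒ f(k) = (4*k**2 + 2*k - 3)/12.
R(k) = B(k−1)·f(k)/C(k) = (4*k**2 + 2*k - 3)/(12*k**3 + 38*k**2 + 37*k + 12); s_k = R·t_k = 3**k*(4*k**2 + 2*k - 3)*factorial(k).
Check: Δs_k = 3**k*(12*k**3 + 38*k**2 + 37*k + 12)*factorial(k). ✓

Yes. s_k = 3**k*(4*k**2 + 2*k - 3)*factorial(k).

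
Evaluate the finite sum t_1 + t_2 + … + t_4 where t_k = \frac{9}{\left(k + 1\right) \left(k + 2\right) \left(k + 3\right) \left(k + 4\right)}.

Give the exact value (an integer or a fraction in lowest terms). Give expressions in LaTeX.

Σ = 13/112

Step 1: r(k) = (k + 1)/(k + 5).
Take A(k)=k + 1, B(k)=k + 5, C(k)=1.
Solve (k + 1)·f(k+1) − (k + 4)·f(k) = 1.
Degrees (1,1,0) ⇒ d ≤ 3.
A polynomial solution: f(k) = k*(k**2 + 6*k + 11)/18.
Then R = B(k−1)f/C = k*(k + 4)*(k**2 + 6*k + 11)/18, so s_k = R(k)·t_k = k*(k**2 + 6*k + 11)/(2*(k + 1)*(k + 2)*(k + 3)).
Check: Δs_k = 9/(k**4 + 10*k**3 + 35*k**2 + 50*k + 24). ✓
Σ_(k=1)^(4) t_k = s_(5) − s_(1) = 55/112 − (3/8) = 13/112.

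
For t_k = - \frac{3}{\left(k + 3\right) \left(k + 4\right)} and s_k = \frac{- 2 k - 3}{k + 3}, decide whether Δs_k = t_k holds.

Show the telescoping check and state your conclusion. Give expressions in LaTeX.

Valid: the claim telescopes to t_k.

s_(k+1) = (-2*k - 5)/(k + 4)
s_(k+1) − s_k = -3/(k**2 + 7*k + 12)
(s_(k+1) − s_k) − t_k = 0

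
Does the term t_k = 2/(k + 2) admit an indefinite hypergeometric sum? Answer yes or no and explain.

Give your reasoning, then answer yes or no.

No — key equation has no polynomial f.

r(k) = (k + 2)/(k + 3) after simplifying.
So A=k + 2 and B=k + 3, with C=1.
Need (k + 2)·f(k+1) − (k + 2)·f(k) = 1.
deg f ≤ 0 (via 1,1,0).
Write f(k) = c0. Then LHS − RHS = -1, requiring -1 = 0: contradictory. No certificate.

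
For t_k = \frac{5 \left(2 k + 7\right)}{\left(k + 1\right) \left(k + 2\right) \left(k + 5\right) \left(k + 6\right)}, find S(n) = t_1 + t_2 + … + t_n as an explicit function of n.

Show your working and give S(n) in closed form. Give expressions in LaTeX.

S(n) = \frac{5 n \left(n + 8\right)}{12 \left(n^{2} + 8 n + 12\right)}

Ratio r(k) = (k + 1)*(k + 5)*(2*k + 9)/((k + 3)*(k + 7)*(2*k + 7)).
So A=k + 1 and B=k + 7, with C=k**3 + 21*k**2/2 + 73*k/2 + 42.
Key eq: (k + 1)·f(k+1) = (k + 6)·f(k) + (k**3 + 21*k**2/2 + 73*k/2 + 42).
Bound: deg f ≤ 5.
Match coefficients ⇒ f(k) = k*(k + 2)*(k + 3)*(k + 4)*(k + 6)/10.
Certificate R = B(k−1)f/C = k*(k + 2)*(k + 6)**2/(5*(2*k + 7)) gives s_k = k*(k + 6)/(k**2 + 6*k + 5).
s_(k+1) − s_k = 5*(2*k + 7)/(k**4 + 14*k**3 + 65*k**2 + 112*k + 60) = t_k.
Σ_(k=1)^n t_k = s_(n+1) − s_(1) = ((n**2 + 8*n + 7)/(n**2 + 8*n + 12)) − (7/12), i.e. 5*n*(n + 8)/(12*(n**2 + 8*n + 12)).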